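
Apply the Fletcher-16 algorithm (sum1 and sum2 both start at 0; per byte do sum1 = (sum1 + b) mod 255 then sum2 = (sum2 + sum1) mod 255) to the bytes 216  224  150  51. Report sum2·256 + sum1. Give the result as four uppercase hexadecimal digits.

6683

Running sums (mod 255):
  after byte 0 (216): sum1=216, sum2=216
  after byte 1 (224): sum1=185, sum2=146
  after byte 2 (150): sum1=80, sum2=226
  after byte 3 (51): sum1=131, sum2=102
Checksum = sum2·256 + sum1 = 102·256 + 131 = 26243 = 0x6683.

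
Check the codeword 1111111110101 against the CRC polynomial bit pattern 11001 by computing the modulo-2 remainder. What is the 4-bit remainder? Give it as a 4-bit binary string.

0000

Modulo-2 division of 1111111110101 by 11001:
  pos 0: 11111 XOR 11001 = 00110
  pos 2: 11011 XOR 11001 = 00010
  pos 5: 10110 XOR 11001 = 01111
  pos 6: 11111 XOR 11001 = 00110
  pos 8: 11001 XOR 11001 = 00000
Remainder = 0000 (zero — the frame passes the CRC check).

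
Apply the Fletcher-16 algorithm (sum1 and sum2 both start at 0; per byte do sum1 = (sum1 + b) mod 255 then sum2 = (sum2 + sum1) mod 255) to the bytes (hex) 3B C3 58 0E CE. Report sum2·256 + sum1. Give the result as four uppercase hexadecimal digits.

2B34

Running sums (mod 255):
  after byte 0 (3B): sum1=59, sum2=59
  after byte 1 (C3): sum1=254, sum2=58
  after byte 2 (58): sum1=87, sum2=145
  after byte 3 (0E): sum1=101, sum2=246
  after byte 4 (CE): sum1=52, sum2=43
Checksum = sum2·256 + sum1 = 43·256 + 52 = 11060 = 0x2B34.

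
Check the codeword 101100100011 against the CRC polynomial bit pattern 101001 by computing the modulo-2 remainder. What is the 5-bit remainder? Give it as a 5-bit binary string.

Modulo-2 division of 101100100011 by 101001:
  pos 0: 101100 XOR 101001 = 000101
  pos 3: 101100 XOR 101001 = 000101
  pos 6: 101011 XOR 101001 = 000010
Remainder = 00010 (nonzero — an error is detected).

00010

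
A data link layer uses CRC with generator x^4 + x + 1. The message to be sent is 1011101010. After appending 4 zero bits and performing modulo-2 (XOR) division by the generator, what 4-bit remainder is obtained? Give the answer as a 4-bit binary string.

0011

Append 4 zeros: 10111010100000. Divide by 10011 (XOR where the leading bit is 1):
  pos 0: 10111 XOR 10011 = 00100
  pos 2: 10001 XOR 10011 = 00010
  pos 5: 10010 XOR 10011 = 00001
  pos 9: 10000 XOR 10011 = 00011
Remainder (last 4 bits) = 0011. This is the CRC / FCS.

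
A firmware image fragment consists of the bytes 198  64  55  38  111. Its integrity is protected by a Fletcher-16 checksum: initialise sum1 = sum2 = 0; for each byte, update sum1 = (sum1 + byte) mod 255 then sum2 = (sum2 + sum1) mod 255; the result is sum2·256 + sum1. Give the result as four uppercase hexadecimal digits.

Running sums (mod 255):
  after byte 0 (198): sum1=198, sum2=198
  after byte 1 (64): sum1=7, sum2=205
  after byte 2 (55): sum1=62, sum2=12
  after byte 3 (38): sum1=100, sum2=112
  after byte 4 (111): sum1=211, sum2=68
Checksum = sum2·256 + sum1 = 68·256 + 211 = 17619 = 0x44D3.

44D3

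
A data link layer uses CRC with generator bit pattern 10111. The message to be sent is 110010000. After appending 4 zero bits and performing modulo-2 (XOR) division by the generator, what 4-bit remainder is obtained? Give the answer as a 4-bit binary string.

Append 4 zeros: 1100100000000. Divide by 10111 (XOR where the leading bit is 1):
  pos 0: 11001 XOR 10111 = 01110
  pos 1: 11100 XOR 10111 = 01011
  pos 2: 10110 XOR 10111 = 00001
  pos 6: 10000 XOR 10111 = 00111
  pos 8: 11100 XOR 10111 = 01011
Remainder (last 4 bits) = 1011. This is the CRC / FCS.

1011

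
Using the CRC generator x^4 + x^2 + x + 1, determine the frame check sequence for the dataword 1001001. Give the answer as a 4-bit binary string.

Append 4 zeros: 10010010000. Divide by 10111 (XOR where the leading bit is 1):
  pos 0: 10010 XOR 10111 = 00101
  pos 2: 10101 XOR 10111 = 00010
  pos 5: 10000 XOR 10111 = 00111
Remainder (last 4 bits) = 1110. This is the CRC / FCS.

1110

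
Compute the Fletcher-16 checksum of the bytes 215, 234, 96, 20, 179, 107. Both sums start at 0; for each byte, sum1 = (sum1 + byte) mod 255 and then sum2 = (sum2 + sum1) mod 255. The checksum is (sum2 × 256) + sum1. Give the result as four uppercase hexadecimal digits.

3656

Running sums (mod 255):
  after byte 0 (215): sum1=215, sum2=215
  after byte 1 (234): sum1=194, sum2=154
  after byte 2 (96): sum1=35, sum2=189
  after byte 3 (20): sum1=55, sum2=244
  after byte 4 (179): sum1=234, sum2=223
  after byte 5 (107): sum1=86, sum2=54
Checksum = sum2·256 + sum1 = 54·256 + 86 = 13910 = 0x3656.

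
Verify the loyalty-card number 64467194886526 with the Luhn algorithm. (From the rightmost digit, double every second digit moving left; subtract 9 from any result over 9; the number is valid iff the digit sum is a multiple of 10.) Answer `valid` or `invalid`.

invalid

From the right, keep odd positions and double even positions (subtract 9 from any doubled value over 9):
  doubled (positions 2,4,...): 4 3 7 9 5 8 3 → sum 39
  kept (positions 1,3,...): 6 5 8 4 1 6 4 → sum 34
Total = 73.
73 mod 10 = 3, so the number is invalid.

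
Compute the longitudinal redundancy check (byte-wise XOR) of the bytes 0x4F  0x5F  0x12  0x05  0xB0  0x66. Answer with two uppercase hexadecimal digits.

D1

XOR the bytes together:
  start with 0x4F
  0x4F ⊕ 0x5F = 0x10
  0x10 ⊕ 0x12 = 0x02
  0x02 ⊕ 0x05 = 0x07
  0x07 ⊕ 0xB0 = 0xB7
  0xB7 ⊕ 0x66 = 0xD1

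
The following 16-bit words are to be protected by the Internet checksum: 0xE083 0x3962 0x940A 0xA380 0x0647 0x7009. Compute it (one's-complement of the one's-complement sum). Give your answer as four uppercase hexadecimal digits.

383E

One's-complement addition (fold any carry out of bit 15 back into bit 0):
  0xE083 + 0x3962 = 0x119E5 → wrap carry → 0x19E6
  0x19E6 + 0x940A = 0x0ADF0
  0xADF0 + 0xA380 = 0x15170 → wrap carry → 0x5171
  0x5171 + 0x0647 = 0x057B8
  0x57B8 + 0x7009 = 0x0C7C1
One's-complement sum = 0xC7C1.
Checksum = ~0xC7C1 & 0xFFFF = 0x383E.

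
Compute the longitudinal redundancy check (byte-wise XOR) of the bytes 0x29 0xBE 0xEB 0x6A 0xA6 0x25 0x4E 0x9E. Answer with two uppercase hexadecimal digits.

XOR the bytes together:
  start with 0x29
  0x29 ⊕ 0xBE = 0x97
  0x97 ⊕ 0xEB = 0x7C
  0x7C ⊕ 0x6A = 0x16
  0x16 ⊕ 0xA6 = 0xB0
  0xB0 ⊕ 0x25 = 0x95
  0x95 ⊕ 0x4E = 0xDB
  0xDB ⊕ 0x9E = 0x45

45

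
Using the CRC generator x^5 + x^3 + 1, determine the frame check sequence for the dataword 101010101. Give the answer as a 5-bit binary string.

Append 5 zeros: 10101010100000. Divide by 101001 (XOR where the leading bit is 1):
  pos 0: 101010 XOR 101001 = 000011
  pos 4: 111010 XOR 101001 = 010011
  pos 5: 100110 XOR 101001 = 001111
  pos 7: 111100 XOR 101001 = 010101
  pos 8: 101010 XOR 101001 = 000011
Remainder (last 5 bits) = 00011. This is the CRC / FCS.

00011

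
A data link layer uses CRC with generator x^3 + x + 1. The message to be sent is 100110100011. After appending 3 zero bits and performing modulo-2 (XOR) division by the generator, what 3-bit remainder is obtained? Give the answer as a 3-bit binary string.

Append 3 zeros: 100110100011000. Divide by 1011 (XOR where the leading bit is 1):
  pos 0: 1001 XOR 1011 = 0010
  pos 2: 1010 XOR 1011 = 0001
  pos 5: 1100 XOR 1011 = 0111
  pos 6: 1110 XOR 1011 = 0101
  pos 7: 1011 XOR 1011 = 0000
  pos 11: 1000 XOR 1011 = 0011
Remainder (last 3 bits) = 011. This is the CRC / FCS.

011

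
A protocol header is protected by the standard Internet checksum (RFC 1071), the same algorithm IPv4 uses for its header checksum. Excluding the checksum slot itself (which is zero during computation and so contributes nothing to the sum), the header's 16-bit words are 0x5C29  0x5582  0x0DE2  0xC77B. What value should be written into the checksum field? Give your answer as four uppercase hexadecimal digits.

One's-complement addition (fold any carry out of bit 15 back into bit 0):
  0x5C29 + 0x5582 = 0x0B1AB
  0xB1AB + 0x0DE2 = 0x0BF8D
  0xBF8D + 0xC77B = 0x18708 → wrap carry → 0x8709
One's-complement sum = 0x8709.
Checksum = ~0x8709 & 0xFFFF = 0x78F6.

78F6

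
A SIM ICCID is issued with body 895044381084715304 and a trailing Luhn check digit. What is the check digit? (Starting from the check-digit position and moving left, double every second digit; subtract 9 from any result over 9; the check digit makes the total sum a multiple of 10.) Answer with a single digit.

1

Partial digits right→left: 4 0 3 5 1 7 4 8 0 1 8 3 4 4 0 5 9 8
Double every second digit counting from the check-digit position (so the 1st, 3rd, 5th, ... of the partial from the right).
  doubled (with −9 where >9): 8 6 2 8 0 7 8 0 9 → sum 48
  kept as-is: 0 5 7 8 1 3 4 5 8 → sum 41
Total = 48 + 41 = 89.
Check digit = (10 − (89 mod 10)) mod 10 = 1.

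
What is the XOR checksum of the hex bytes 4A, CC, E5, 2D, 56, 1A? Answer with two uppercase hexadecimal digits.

02

XOR the bytes together:
  start with 0x4A
  0x4A ⊕ 0xCC = 0x86
  0x86 ⊕ 0xE5 = 0x63
  0x63 ⊕ 0x2D = 0x4E
  0x4E ⊕ 0x56 = 0x18
  0x18 ⊕ 0x1A = 0x02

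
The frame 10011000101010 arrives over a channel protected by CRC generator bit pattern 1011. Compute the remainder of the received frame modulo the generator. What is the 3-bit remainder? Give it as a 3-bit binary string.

100

Modulo-2 division of 10011000101010 by 1011:
  pos 0: 1001 XOR 1011 = 0010
  pos 2: 1010 XOR 1011 = 0001
  pos 5: 1001 XOR 1011 = 0010
  pos 7: 1001 XOR 1011 = 0010
  pos 9: 1001 XOR 1011 = 0010
Remainder = 100 (nonzero — an error is detected).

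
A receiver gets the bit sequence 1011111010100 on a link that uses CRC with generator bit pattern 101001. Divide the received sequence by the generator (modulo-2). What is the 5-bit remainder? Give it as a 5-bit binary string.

Modulo-2 division of 1011111010100 by 101001:
  pos 0: 101111 XOR 101001 = 000110
  pos 3: 110101 XOR 101001 = 011100
  pos 4: 111000 XOR 101001 = 010001
  pos 5: 100011 XOR 101001 = 001010
  pos 7: 101000 XOR 101001 = 000001
Remainder = 00001 (nonzero — an error is detected).

00001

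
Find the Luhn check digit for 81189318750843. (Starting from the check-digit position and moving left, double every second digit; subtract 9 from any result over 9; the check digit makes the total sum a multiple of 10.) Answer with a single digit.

4

Partial digits right→left: 3 4 8 0 5 7 8 1 3 9 8 1 1 8
Double every second digit counting from the check-digit position (so the 1st, 3rd, 5th, ... of the partial from the right).
  doubled (with −9 where >9): 6 7 1 7 6 7 2 → sum 36
  kept as-is: 4 0 7 1 9 1 8 → sum 30
Total = 36 + 30 = 66.
Check digit = (10 − (66 mod 10)) mod 10 = 4.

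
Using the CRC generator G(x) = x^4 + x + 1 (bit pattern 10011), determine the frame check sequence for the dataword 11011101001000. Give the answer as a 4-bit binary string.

0001

Append 4 zeros: 110111010010000000. Divide by 10011 (XOR where the leading bit is 1):
  pos 0: 11011 XOR 10011 = 01000
  pos 1: 10001 XOR 10011 = 00010
  pos 4: 10010 XOR 10011 = 00001
  pos 8: 10100 XOR 10011 = 00111
  pos 10: 11100 XOR 10011 = 01111
  pos 11: 11110 XOR 10011 = 01101
  pos 12: 11010 XOR 10011 = 01001
  pos 13: 10010 XOR 10011 = 00001
Remainder (last 4 bits) = 0001. This is the CRC / FCS.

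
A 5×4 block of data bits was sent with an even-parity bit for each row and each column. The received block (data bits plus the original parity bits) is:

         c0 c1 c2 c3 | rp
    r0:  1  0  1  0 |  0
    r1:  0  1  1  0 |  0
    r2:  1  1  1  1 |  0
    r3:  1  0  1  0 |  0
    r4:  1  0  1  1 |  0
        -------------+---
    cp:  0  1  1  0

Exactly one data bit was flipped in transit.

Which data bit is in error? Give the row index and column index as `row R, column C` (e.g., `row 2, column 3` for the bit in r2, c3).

row 4, column 1

Recompute each row's even parity and compare to rp:
  r0: data parity 0, sent rp 0 → ok
  r1: data parity 0, sent rp 0 → ok
  r2: data parity 0, sent rp 0 → ok
  r3: data parity 0, sent rp 0 → ok
  r4: data parity 1, sent rp 0 → mismatch
Recompute each column's even parity and compare to cp:
  c0: data parity 0, sent cp 0 → ok
  c1: data parity 0, sent cp 1 → mismatch
  c2: data parity 1, sent cp 1 → ok
  c3: data parity 0, sent cp 0 → ok
Exactly one row (r4) and one column (c1) fail → the flipped bit is at their intersection.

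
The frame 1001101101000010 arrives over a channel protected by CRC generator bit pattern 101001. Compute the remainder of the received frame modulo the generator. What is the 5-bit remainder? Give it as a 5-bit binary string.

00000

Modulo-2 division of 1001101101000010 by 101001:
  pos 0: 100110 XOR 101001 = 001111
  pos 2: 111111 XOR 101001 = 010110
  pos 3: 101100 XOR 101001 = 000101
  pos 6: 101100 XOR 101001 = 000101
  pos 9: 101001 XOR 101001 = 000000
Remainder = 00000 (zero — the frame passes the CRC check).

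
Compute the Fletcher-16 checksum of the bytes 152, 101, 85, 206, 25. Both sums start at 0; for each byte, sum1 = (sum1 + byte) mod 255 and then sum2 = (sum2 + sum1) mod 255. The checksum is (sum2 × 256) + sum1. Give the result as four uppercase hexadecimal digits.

Running sums (mod 255):
  after byte 0 (152): sum1=152, sum2=152
  after byte 1 (101): sum1=253, sum2=150
  after byte 2 (85): sum1=83, sum2=233
  after byte 3 (206): sum1=34, sum2=12
  after byte 4 (25): sum1=59, sum2=71
Checksum = sum2·256 + sum1 = 71·256 + 59 = 18235 = 0x473B.

473B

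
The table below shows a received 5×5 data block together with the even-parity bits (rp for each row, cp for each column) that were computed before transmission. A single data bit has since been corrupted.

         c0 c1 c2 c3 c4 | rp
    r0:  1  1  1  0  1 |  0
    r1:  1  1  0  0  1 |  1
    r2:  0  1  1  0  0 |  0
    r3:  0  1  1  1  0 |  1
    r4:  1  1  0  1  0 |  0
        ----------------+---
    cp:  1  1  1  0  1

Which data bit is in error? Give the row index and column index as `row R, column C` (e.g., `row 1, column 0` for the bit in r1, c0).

row 4, column 4

Recompute each row's even parity and compare to rp:
  r0: data parity 0, sent rp 0 → ok
  r1: data parity 1, sent rp 1 → ok
  r2: data parity 0, sent rp 0 → ok
  r3: data parity 1, sent rp 1 → ok
  r4: data parity 1, sent rp 0 → mismatch
Recompute each column's even parity and compare to cp:
  c0: data parity 1, sent cp 1 → ok
  c1: data parity 1, sent cp 1 → ok
  c2: data parity 1, sent cp 1 → ok
  c3: data parity 0, sent cp 0 → ok
  c4: data parity 0, sent cp 1 → mismatch
Exactly one row (r4) and one column (c4) fail → the flipped bit is at their intersection.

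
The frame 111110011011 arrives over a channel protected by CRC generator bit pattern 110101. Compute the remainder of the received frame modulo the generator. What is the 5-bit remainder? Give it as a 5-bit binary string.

Modulo-2 division of 111110011011 by 110101:
  pos 0: 111110 XOR 110101 = 001011
  pos 2: 101101 XOR 110101 = 011000
  pos 3: 110001 XOR 110101 = 000100
  pos 6: 100011 XOR 110101 = 010110
Remainder = 10110 (nonzero — an error is detected).

10110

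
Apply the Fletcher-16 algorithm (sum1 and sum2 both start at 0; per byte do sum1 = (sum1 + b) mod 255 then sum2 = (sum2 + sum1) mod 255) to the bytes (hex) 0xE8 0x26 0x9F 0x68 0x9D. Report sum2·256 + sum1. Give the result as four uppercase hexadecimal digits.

72B4

Running sums (mod 255):
  after byte 0 (0xE8): sum1=232, sum2=232
  after byte 1 (0x26): sum1=15, sum2=247
  after byte 2 (0x9F): sum1=174, sum2=166
  after byte 3 (0x68): sum1=23, sum2=189
  after byte 4 (0x9D): sum1=180, sum2=114
Checksum = sum2·256 + sum1 = 114·256 + 180 = 29364 = 0x72B4.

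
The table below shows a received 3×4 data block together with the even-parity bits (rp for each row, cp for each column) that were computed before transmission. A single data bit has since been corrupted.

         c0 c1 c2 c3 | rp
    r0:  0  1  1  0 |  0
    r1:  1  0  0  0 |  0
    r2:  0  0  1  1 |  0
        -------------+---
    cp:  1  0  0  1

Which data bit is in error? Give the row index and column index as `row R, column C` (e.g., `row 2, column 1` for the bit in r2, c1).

Recompute each row's even parity and compare to rp:
  r0: data parity 0, sent rp 0 → ok
  r1: data parity 1, sent rp 0 → mismatch
  r2: data parity 0, sent rp 0 → ok
Recompute each column's even parity and compare to cp:
  c0: data parity 1, sent cp 1 → ok
  c1: data parity 1, sent cp 0 → mismatch
  c2: data parity 0, sent cp 0 → ok
  c3: data parity 1, sent cp 1 → ok
Exactly one row (r1) and one column (c1) fail → the flipped bit is at their intersection.

row 1, column 1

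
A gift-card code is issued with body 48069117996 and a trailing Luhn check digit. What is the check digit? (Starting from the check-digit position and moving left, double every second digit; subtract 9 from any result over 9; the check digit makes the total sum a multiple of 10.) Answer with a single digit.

Partial digits right→left: 6 9 9 7 1 1 9 6 0 8 4
Double every second digit counting from the check-digit position (so the 1st, 3rd, 5th, ... of the partial from the right).
  doubled (with −9 where >9): 3 9 2 9 0 8 → sum 31
  kept as-is: 9 7 1 6 8 → sum 31
Total = 31 + 31 = 62.
Check digit = (10 − (62 mod 10)) mod 10 = 8.

8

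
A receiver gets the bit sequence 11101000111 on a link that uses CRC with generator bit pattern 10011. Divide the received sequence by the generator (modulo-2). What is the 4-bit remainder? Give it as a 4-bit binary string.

Modulo-2 division of 11101000111 by 10011:
  pos 0: 11101 XOR 10011 = 01110
  pos 1: 11100 XOR 10011 = 01111
  pos 2: 11110 XOR 10011 = 01101
  pos 3: 11010 XOR 10011 = 01001
  pos 4: 10011 XOR 10011 = 00000
Remainder = 0011 (nonzero — an error is detected).

0011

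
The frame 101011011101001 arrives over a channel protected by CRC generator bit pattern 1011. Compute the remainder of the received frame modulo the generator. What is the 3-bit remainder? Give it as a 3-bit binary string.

000

Modulo-2 division of 101011011101001 by 1011:
  pos 0: 1010 XOR 1011 = 0001
  pos 3: 1110 XOR 1011 = 0101
  pos 4: 1011 XOR 1011 = 0000
  pos 8: 1101 XOR 1011 = 0110
  pos 9: 1100 XOR 1011 = 0111
  pos 10: 1110 XOR 1011 = 0101
  pos 11: 1011 XOR 1011 = 0000
Remainder = 000 (zero — the frame passes the CRC check).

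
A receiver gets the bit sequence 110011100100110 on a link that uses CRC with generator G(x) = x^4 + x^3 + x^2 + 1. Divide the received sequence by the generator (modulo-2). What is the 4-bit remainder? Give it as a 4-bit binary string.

0000

Modulo-2 division of 110011100100110 by 11101:
  pos 0: 11001 XOR 11101 = 00100
  pos 2: 10011 XOR 11101 = 01110
  pos 3: 11100 XOR 11101 = 00001
  pos 7: 10100 XOR 11101 = 01001
  pos 8: 10011 XOR 11101 = 01110
  pos 9: 11101 XOR 11101 = 00000
Remainder = 0000 (zero — the frame passes the CRC check).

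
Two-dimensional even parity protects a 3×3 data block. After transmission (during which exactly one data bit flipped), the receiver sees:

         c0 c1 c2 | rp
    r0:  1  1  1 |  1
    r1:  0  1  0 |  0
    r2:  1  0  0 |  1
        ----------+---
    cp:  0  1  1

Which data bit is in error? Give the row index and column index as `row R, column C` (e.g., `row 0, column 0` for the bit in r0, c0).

row 1, column 1

Recompute each row's even parity and compare to rp:
  r0: data parity 1, sent rp 1 → ok
  r1: data parity 1, sent rp 0 → mismatch
  r2: data parity 1, sent rp 1 → ok
Recompute each column's even parity and compare to cp:
  c0: data parity 0, sent cp 0 → ok
  c1: data parity 0, sent cp 1 → mismatch
  c2: data parity 1, sent cp 1 → ok
Exactly one row (r1) and one column (c1) fail → the flipped bit is at their intersection.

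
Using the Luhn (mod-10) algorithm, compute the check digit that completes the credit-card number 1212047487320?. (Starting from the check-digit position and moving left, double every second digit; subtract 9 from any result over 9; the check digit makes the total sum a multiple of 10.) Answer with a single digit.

Partial digits right→left: 0 2 3 7 8 4 7 4 0 2 1 2 1
Double every second digit counting from the check-digit position (so the 1st, 3rd, 5th, ... of the partial from the right).
  doubled (with −9 where >9): 0 6 7 5 0 2 2 → sum 22
  kept as-is: 2 7 4 4 2 2 → sum 21
Total = 22 + 21 = 43.
Check digit = (10 − (43 mod 10)) mod 10 = 7.

7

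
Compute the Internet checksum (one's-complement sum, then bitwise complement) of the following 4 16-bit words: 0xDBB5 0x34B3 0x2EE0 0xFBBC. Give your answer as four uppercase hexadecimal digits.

One's-complement addition (fold any carry out of bit 15 back into bit 0):
  0xDBB5 + 0x34B3 = 0x11068 → wrap carry → 0x1069
  0x1069 + 0x2EE0 = 0x03F49
  0x3F49 + 0xFBBC = 0x13B05 → wrap carry → 0x3B06
One's-complement sum = 0x3B06.
Checksum = ~0x3B06 & 0xFFFF = 0xC4F9.

C4F9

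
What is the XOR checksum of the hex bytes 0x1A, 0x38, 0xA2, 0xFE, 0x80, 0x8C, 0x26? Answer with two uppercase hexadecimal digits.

XOR the bytes together:
  start with 0x1A
  0x1A ⊕ 0x38 = 0x22
  0x22 ⊕ 0xA2 = 0x80
  0x80 ⊕ 0xFE = 0x7E
  0x7E ⊕ 0x80 = 0xFE
  0xFE ⊕ 0x8C = 0x72
  0x72 ⊕ 0x26 = 0x54

54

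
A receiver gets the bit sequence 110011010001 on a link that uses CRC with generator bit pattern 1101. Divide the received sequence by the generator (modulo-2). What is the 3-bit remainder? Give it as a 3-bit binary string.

011

Modulo-2 division of 110011010001 by 1101:
  pos 0: 1100 XOR 1101 = 0001
  pos 3: 1110 XOR 1101 = 0011
  pos 5: 1110 XOR 1101 = 0011
  pos 7: 1100 XOR 1101 = 0001
Remainder = 011 (nonzero — an error is detected).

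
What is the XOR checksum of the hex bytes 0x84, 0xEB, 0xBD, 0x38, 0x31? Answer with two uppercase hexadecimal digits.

DB

XOR the bytes together:
  start with 0x84
  0x84 ⊕ 0xEB = 0x6F
  0x6F ⊕ 0xBD = 0xD2
  0xD2 ⊕ 0x38 = 0xEA
  0xEA ⊕ 0x31 = 0xDB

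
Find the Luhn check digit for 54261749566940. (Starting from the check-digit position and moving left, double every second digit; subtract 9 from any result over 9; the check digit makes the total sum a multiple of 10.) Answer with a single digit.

6

Partial digits right→left: 0 4 9 6 6 5 9 4 7 1 6 2 4 5
Double every second digit counting from the check-digit position (so the 1st, 3rd, 5th, ... of the partial from the right).
  doubled (with −9 where >9): 0 9 3 9 5 3 8 → sum 37
  kept as-is: 4 6 5 4 1 2 5 → sum 27
Total = 37 + 27 = 64.
Check digit = (10 − (64 mod 10)) mod 10 = 6.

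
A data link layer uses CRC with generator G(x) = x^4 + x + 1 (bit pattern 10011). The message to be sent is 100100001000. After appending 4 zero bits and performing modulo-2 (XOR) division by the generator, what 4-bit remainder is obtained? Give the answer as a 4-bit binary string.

0101

Append 4 zeros: 1001000010000000. Divide by 10011 (XOR where the leading bit is 1):
  pos 0: 10010 XOR 10011 = 00001
  pos 4: 10001 XOR 10011 = 00010
  pos 7: 10000 XOR 10011 = 00011
  pos 10: 11000 XOR 10011 = 01011
  pos 11: 10110 XOR 10011 = 00101
Remainder (last 4 bits) = 0101. This is the CRC / FCS.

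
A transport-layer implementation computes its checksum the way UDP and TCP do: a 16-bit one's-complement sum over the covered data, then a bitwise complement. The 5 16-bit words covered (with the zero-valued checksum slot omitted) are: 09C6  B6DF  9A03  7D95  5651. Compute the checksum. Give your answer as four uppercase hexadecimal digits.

D16F

One's-complement addition (fold any carry out of bit 15 back into bit 0):
  0x09C6 + 0xB6DF = 0x0C0A5
  0xC0A5 + 0x9A03 = 0x15AA8 → wrap carry → 0x5AA9
  0x5AA9 + 0x7D95 = 0x0D83E
  0xD83E + 0x5651 = 0x12E8F → wrap carry → 0x2E90
One's-complement sum = 0x2E90.
Checksum = ~0x2E90 & 0xFFFF = 0xD16F.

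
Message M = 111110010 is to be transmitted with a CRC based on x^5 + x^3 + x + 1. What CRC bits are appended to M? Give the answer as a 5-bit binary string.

10001

Append 5 zeros: 11111001000000. Divide by 101011 (XOR where the leading bit is 1):
  pos 0: 111110 XOR 101011 = 010101
  pos 1: 101010 XOR 101011 = 000001
  pos 6: 110000 XOR 101011 = 011011
  pos 7: 110110 XOR 101011 = 011101
  pos 8: 111010 XOR 101011 = 010001
Remainder (last 5 bits) = 10001. This is the CRC / FCS.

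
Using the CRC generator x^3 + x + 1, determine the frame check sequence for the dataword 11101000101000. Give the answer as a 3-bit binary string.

111

Append 3 zeros: 11101000101000000. Divide by 1011 (XOR where the leading bit is 1):
  pos 0: 1110 XOR 1011 = 0101
  pos 1: 1011 XOR 1011 = 0000
  pos 8: 1010 XOR 1011 = 0001
  pos 11: 1000 XOR 1011 = 0011
  pos 13: 1100 XOR 1011 = 0111
Remainder (last 3 bits) = 111. This is the CRC / FCS.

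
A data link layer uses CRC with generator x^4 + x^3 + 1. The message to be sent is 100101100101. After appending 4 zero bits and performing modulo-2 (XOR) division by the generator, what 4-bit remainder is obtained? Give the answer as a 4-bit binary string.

1011

Append 4 zeros: 1001011001010000. Divide by 11001 (XOR where the leading bit is 1):
  pos 0: 10010 XOR 11001 = 01011
  pos 1: 10111 XOR 11001 = 01110
  pos 2: 11101 XOR 11001 = 00100
  pos 4: 10000 XOR 11001 = 01001
  pos 5: 10011 XOR 11001 = 01010
  pos 6: 10100 XOR 11001 = 01101
  pos 7: 11011 XOR 11001 = 00010
  pos 10: 10000 XOR 11001 = 01001
  pos 11: 10010 XOR 11001 = 01011
Remainder (last 4 bits) = 1011. This is the CRC / FCS.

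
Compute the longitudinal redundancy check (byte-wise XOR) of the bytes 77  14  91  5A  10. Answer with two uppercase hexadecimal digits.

B8

XOR the bytes together:
  start with 0x77
  0x77 ⊕ 0x14 = 0x63
  0x63 ⊕ 0x91 = 0xF2
  0xF2 ⊕ 0x5A = 0xA8
  0xA8 ⊕ 0x10 = 0xB8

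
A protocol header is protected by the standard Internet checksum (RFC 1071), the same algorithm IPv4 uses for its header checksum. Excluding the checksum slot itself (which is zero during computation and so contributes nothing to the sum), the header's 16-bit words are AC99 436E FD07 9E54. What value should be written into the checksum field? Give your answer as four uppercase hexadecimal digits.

One's-complement addition (fold any carry out of bit 15 back into bit 0):
  0xAC99 + 0x436E = 0x0F007
  0xF007 + 0xFD07 = 0x1ED0E → wrap carry → 0xED0F
  0xED0F + 0x9E54 = 0x18B63 → wrap carry → 0x8B64
One's-complement sum = 0x8B64.
Checksum = ~0x8B64 & 0xFFFF = 0x749B.

749B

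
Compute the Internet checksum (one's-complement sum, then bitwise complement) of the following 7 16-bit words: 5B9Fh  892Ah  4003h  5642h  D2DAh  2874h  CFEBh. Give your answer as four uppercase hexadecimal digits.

B9B5

One's-complement addition (fold any carry out of bit 15 back into bit 0):
  0x5B9F + 0x892A = 0x0E4C9
  0xE4C9 + 0x4003 = 0x124CC → wrap carry → 0x24CD
  0x24CD + 0x5642 = 0x07B0F
  0x7B0F + 0xD2DA = 0x14DE9 → wrap carry → 0x4DEA
  0x4DEA + 0x2874 = 0x0765E
  0x765E + 0xCFEB = 0x14649 → wrap carry → 0x464A
One's-complement sum = 0x464A.
Checksum = ~0x464A & 0xFFFF = 0xB9B5.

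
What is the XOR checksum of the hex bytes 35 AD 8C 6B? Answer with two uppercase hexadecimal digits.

XOR the bytes together:
  start with 0x35
  0x35 ⊕ 0xAD = 0x98
  0x98 ⊕ 0x8C = 0x14
  0x14 ⊕ 0x6B = 0x7F

7F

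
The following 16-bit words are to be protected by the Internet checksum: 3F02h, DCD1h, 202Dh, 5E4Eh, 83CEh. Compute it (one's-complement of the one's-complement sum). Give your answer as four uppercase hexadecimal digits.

One's-complement addition (fold any carry out of bit 15 back into bit 0):
  0x3F02 + 0xDCD1 = 0x11BD3 → wrap carry → 0x1BD4
  0x1BD4 + 0x202D = 0x03C01
  0x3C01 + 0x5E4E = 0x09A4F
  0x9A4F + 0x83CE = 0x11E1D → wrap carry → 0x1E1E
One's-complement sum = 0x1E1E.
Checksum = ~0x1E1E & 0xFFFF = 0xE1E1.

E1E1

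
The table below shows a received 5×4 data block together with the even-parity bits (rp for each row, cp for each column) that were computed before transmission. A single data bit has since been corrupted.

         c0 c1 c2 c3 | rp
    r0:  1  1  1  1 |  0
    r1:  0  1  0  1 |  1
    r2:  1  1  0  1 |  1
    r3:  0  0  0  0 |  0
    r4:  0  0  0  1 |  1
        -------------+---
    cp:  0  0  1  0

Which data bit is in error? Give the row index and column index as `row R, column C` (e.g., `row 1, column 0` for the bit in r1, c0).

row 1, column 1

Recompute each row's even parity and compare to rp:
  r0: data parity 0, sent rp 0 → ok
  r1: data parity 0, sent rp 1 → mismatch
  r2: data parity 1, sent rp 1 → ok
  r3: data parity 0, sent rp 0 → ok
  r4: data parity 1, sent rp 1 → ok
Recompute each column's even parity and compare to cp:
  c0: data parity 0, sent cp 0 → ok
  c1: data parity 1, sent cp 0 → mismatch
  c2: data parity 1, sent cp 1 → ok
  c3: data parity 0, sent cp 0 → ok
Exactly one row (r1) and one column (c1) fail → the flipped bit is at their intersection.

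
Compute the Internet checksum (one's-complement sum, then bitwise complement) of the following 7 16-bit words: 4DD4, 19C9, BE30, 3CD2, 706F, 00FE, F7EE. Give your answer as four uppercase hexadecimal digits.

3403

One's-complement addition (fold any carry out of bit 15 back into bit 0):
  0x4DD4 + 0x19C9 = 0x0679D
  0x679D + 0xBE30 = 0x125CD → wrap carry → 0x25CE
  0x25CE + 0x3CD2 = 0x062A0
  0x62A0 + 0x706F = 0x0D30F
  0xD30F + 0x00FE = 0x0D40D
  0xD40D + 0xF7EE = 0x1CBFB → wrap carry → 0xCBFC
One's-complement sum = 0xCBFC.
Checksum = ~0xCBFC & 0xFFFF = 0x3403.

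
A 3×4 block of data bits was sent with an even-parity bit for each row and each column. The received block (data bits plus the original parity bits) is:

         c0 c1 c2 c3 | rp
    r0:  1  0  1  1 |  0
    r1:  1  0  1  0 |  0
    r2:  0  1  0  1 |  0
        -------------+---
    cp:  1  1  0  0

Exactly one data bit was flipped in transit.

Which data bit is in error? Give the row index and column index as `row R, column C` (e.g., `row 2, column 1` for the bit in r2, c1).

Recompute each row's even parity and compare to rp:
  r0: data parity 1, sent rp 0 → mismatch
  r1: data parity 0, sent rp 0 → ok
  r2: data parity 0, sent rp 0 → ok
Recompute each column's even parity and compare to cp:
  c0: data parity 0, sent cp 1 → mismatch
  c1: data parity 1, sent cp 1 → ok
  c2: data parity 0, sent cp 0 → ok
  c3: data parity 0, sent cp 0 → ok
Exactly one row (r0) and one column (c0) fail → the flipped bit is at their intersection.

row 0, column 0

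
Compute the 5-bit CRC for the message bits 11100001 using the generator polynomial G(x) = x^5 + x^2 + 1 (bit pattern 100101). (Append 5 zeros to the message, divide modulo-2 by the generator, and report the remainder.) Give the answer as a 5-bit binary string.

11101

Append 5 zeros: 1110000100000. Divide by 100101 (XOR where the leading bit is 1):
  pos 0: 111000 XOR 100101 = 011101
  pos 1: 111010 XOR 100101 = 011111
  pos 2: 111111 XOR 100101 = 011010
  pos 3: 110100 XOR 100101 = 010001
  pos 4: 100010 XOR 100101 = 000111
  pos 7: 111000 XOR 100101 = 011101
Remainder (last 5 bits) = 11101. This is the CRC / FCS.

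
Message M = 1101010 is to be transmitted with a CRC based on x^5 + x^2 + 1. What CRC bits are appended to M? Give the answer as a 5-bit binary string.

10001

Append 5 zeros: 110101000000. Divide by 100101 (XOR where the leading bit is 1):
  pos 0: 110101 XOR 100101 = 010000
  pos 1: 100000 XOR 100101 = 000101
  pos 4: 101000 XOR 100101 = 001101
  pos 6: 110100 XOR 100101 = 010001
Remainder (last 5 bits) = 10001. This is the CRC / FCS.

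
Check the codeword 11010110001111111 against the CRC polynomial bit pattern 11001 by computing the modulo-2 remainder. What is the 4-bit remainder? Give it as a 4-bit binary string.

0000

Modulo-2 division of 11010110001111111 by 11001:
  pos 0: 11010 XOR 11001 = 00011
  pos 3: 11110 XOR 11001 = 00111
  pos 5: 11100 XOR 11001 = 00101
  pos 7: 10111 XOR 11001 = 01110
  pos 8: 11101 XOR 11001 = 00100
  pos 10: 10011 XOR 11001 = 01010
  pos 11: 10101 XOR 11001 = 01100
  pos 12: 11001 XOR 11001 = 00000
Remainder = 0000 (zero — the frame passes the CRC check).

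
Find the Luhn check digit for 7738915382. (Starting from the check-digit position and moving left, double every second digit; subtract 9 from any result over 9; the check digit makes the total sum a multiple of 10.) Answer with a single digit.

4

Partial digits right→left: 2 8 3 5 1 9 8 3 7 7
Double every second digit counting from the check-digit position (so the 1st, 3rd, 5th, ... of the partial from the right).
  doubled (with −9 where >9): 4 6 2 7 5 → sum 24
  kept as-is: 8 5 9 3 7 → sum 32
Total = 24 + 32 = 56.
Check digit = (10 − (56 mod 10)) mod 10 = 4.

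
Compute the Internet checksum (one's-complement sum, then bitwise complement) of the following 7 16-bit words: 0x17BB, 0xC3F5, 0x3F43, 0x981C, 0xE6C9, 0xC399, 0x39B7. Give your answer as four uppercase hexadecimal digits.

One's-complement addition (fold any carry out of bit 15 back into bit 0):
  0x17BB + 0xC3F5 = 0x0DBB0
  0xDBB0 + 0x3F43 = 0x11AF3 → wrap carry → 0x1AF4
  0x1AF4 + 0x981C = 0x0B310
  0xB310 + 0xE6C9 = 0x199D9 → wrap carry → 0x99DA
  0x99DA + 0xC399 = 0x15D73 → wrap carry → 0x5D74
  0x5D74 + 0x39B7 = 0x0972B
One's-complement sum = 0x972B.
Checksum = ~0x972B & 0xFFFF = 0x68D4.

68D4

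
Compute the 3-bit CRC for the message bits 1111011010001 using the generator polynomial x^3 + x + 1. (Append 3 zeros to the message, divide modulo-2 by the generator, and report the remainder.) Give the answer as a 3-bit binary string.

Append 3 zeros: 1111011010001000. Divide by 1011 (XOR where the leading bit is 1):
  pos 0: 1111 XOR 1011 = 0100
  pos 1: 1000 XOR 1011 = 0011
  pos 3: 1111 XOR 1011 = 0100
  pos 4: 1000 XOR 1011 = 0011
  pos 6: 1110 XOR 1011 = 0101
  pos 7: 1010 XOR 1011 = 0001
  pos 10: 1010 XOR 1011 = 0001
Remainder (last 3 bits) = 100. This is the CRC / FCS.

100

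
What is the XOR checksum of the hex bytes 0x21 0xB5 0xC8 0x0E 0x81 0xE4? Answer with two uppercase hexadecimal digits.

37

XOR the bytes together:
  start with 0x21
  0x21 ⊕ 0xB5 = 0x94
  0x94 ⊕ 0xC8 = 0x5C
  0x5C ⊕ 0x0E = 0x52
  0x52 ⊕ 0x81 = 0xD3
  0xD3 ⊕ 0xE4 = 0x37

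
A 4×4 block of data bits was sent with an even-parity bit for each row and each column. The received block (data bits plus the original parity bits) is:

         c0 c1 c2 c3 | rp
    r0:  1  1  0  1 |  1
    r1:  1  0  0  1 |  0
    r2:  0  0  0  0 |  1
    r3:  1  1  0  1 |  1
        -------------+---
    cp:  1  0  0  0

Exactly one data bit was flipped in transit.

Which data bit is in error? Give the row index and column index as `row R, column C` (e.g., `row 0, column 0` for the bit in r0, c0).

row 2, column 3

Recompute each row's even parity and compare to rp:
  r0: data parity 1, sent rp 1 → ok
  r1: data parity 0, sent rp 0 → ok
  r2: data parity 0, sent rp 1 → mismatch
  r3: data parity 1, sent rp 1 → ok
Recompute each column's even parity and compare to cp:
  c0: data parity 1, sent cp 1 → ok
  c1: data parity 0, sent cp 0 → ok
  c2: data parity 0, sent cp 0 → ok
  c3: data parity 1, sent cp 0 → mismatch
Exactly one row (r2) and one column (c3) fail → the flipped bit is at their intersection.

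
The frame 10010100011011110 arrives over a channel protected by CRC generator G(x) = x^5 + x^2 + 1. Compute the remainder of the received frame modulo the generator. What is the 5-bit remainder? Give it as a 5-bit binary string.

Modulo-2 division of 10010100011011110 by 100101:
  pos 0: 100101 XOR 100101 = 000000
  pos 9: 110111 XOR 100101 = 010010
  pos 10: 100101 XOR 100101 = 000000
Remainder = 00000 (zero — the frame passes the CRC check).

00000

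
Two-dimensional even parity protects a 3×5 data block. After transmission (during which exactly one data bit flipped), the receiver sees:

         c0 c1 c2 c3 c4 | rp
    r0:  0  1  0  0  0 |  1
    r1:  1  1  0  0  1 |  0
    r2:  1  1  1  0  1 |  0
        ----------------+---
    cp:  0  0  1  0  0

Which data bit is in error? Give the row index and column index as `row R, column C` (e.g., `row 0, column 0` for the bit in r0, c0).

row 1, column 1

Recompute each row's even parity and compare to rp:
  r0: data parity 1, sent rp 1 → ok
  r1: data parity 1, sent rp 0 → mismatch
  r2: data parity 0, sent rp 0 → ok
Recompute each column's even parity and compare to cp:
  c0: data parity 0, sent cp 0 → ok
  c1: data parity 1, sent cp 0 → mismatch
  c2: data parity 1, sent cp 1 → ok
  c3: data parity 0, sent cp 0 → ok
  c4: data parity 0, sent cp 0 → ok
Exactly one row (r1) and one column (c1) fail → the flipped bit is at their intersection.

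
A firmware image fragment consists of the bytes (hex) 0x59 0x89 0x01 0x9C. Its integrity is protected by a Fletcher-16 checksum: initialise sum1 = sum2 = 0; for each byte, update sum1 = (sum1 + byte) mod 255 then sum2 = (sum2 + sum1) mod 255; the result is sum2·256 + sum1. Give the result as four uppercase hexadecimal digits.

A080

Running sums (mod 255):
  after byte 0 (0x59): sum1=89, sum2=89
  after byte 1 (0x89): sum1=226, sum2=60
  after byte 2 (0x01): sum1=227, sum2=32
  after byte 3 (0x9C): sum1=128, sum2=160
Checksum = sum2·256 + sum1 = 160·256 + 128 = 41088 = 0xA080.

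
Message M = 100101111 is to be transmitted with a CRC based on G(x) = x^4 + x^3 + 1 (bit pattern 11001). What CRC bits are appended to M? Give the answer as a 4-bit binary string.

1100

Append 4 zeros: 1001011110000. Divide by 11001 (XOR where the leading bit is 1):
  pos 0: 10010 XOR 11001 = 01011
  pos 1: 10111 XOR 11001 = 01110
  pos 2: 11101 XOR 11001 = 00100
  pos 4: 10011 XOR 11001 = 01010
  pos 5: 10100 XOR 11001 = 01101
  pos 6: 11010 XOR 11001 = 00011
Remainder (last 4 bits) = 1100. This is the CRC / FCS.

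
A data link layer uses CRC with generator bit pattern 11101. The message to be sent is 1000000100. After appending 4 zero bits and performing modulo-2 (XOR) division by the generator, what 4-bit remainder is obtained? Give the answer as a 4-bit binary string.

Append 4 zeros: 10000001000000. Divide by 11101 (XOR where the leading bit is 1):
  pos 0: 10000 XOR 11101 = 01101
  pos 1: 11010 XOR 11101 = 00111
  pos 3: 11101 XOR 11101 = 00000
Remainder (last 4 bits) = 0000. This is the CRC / FCS.

0000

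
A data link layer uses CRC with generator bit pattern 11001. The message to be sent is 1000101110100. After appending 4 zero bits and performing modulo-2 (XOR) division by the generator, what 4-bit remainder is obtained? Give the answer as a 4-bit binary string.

Append 4 zeros: 10001011101000000. Divide by 11001 (XOR where the leading bit is 1):
  pos 0: 10001 XOR 11001 = 01000
  pos 1: 10000 XOR 11001 = 01001
  pos 2: 10011 XOR 11001 = 01010
  pos 3: 10101 XOR 11001 = 01100
  pos 4: 11001 XOR 11001 = 00000
  pos 10: 10000 XOR 11001 = 01001
  pos 11: 10010 XOR 11001 = 01011
  pos 12: 10110 XOR 11001 = 01111
Remainder (last 4 bits) = 1111. This is the CRC / FCS.

1111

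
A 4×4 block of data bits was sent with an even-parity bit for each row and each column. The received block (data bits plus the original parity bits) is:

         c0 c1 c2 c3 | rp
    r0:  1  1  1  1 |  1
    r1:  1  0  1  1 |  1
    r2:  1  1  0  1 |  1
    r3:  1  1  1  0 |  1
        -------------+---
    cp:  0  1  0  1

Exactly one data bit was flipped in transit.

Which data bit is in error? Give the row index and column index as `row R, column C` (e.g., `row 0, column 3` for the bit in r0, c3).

row 0, column 2

Recompute each row's even parity and compare to rp:
  r0: data parity 0, sent rp 1 → mismatch
  r1: data parity 1, sent rp 1 → ok
  r2: data parity 1, sent rp 1 → ok
  r3: data parity 1, sent rp 1 → ok
Recompute each column's even parity and compare to cp:
  c0: data parity 0, sent cp 0 → ok
  c1: data parity 1, sent cp 1 → ok
  c2: data parity 1, sent cp 0 → mismatch
  c3: data parity 1, sent cp 1 → ok
Exactly one row (r0) and one column (c2) fail → the flipped bit is at their intersection.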